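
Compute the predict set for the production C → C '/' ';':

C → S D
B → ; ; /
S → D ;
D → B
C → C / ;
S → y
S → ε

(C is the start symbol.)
PREDICT(C → C '/' ';') = (FIRST(RHS) \ {ε}) ∪ (FOLLOW(C) if ε ∈ FIRST(RHS), i.e. RHS ⇒* ε)
FIRST(C) = { ';', 'y' }
FIRST(C '/' ';') = { ';', 'y' }
ε ∉ FIRST(C '/' ';'), so FOLLOW(C) is not added.
PREDICT(C → C '/' ';') = { ';', 'y' }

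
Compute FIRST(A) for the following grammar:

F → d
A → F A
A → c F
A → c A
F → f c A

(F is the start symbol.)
To compute FIRST(A), examine every production with A on the left-hand side, reading each right-hand side left to right until a non-nullable symbol is reached.

FIRST sets of the other non-terminals involved (by the same procedure, iterated to a fixed point):
  FIRST(F) = { 'd', 'f' }

From A → F A:
  - F is a non-terminal: add FIRST(F) \ {ε} = { 'd', 'f' }
    F is not nullable, so stop
From A → c F:
  - c is a terminal: add 'c' and stop
From A → c A:
  - c is a terminal: add 'c' and stop

Collecting: FIRST(A) = { 'c', 'd', 'f' }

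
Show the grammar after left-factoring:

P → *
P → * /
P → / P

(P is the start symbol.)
Left-factoring transforms A → αβ₁ | αβ₂ into A → αA' and A' → β₁ | β₂
(α is the longest common prefix among the alternatives). Repeat until
no nonterminal has two alternatives with a common prefix.

Round 1: P has alternatives sharing prefix '*'. Introduce P': P → * P'
  Add: P' → ε
  Add: P' → /

No remaining common prefixes — done.

Resulting grammar:
P → * P'
P' → ε
P' → /
P → / P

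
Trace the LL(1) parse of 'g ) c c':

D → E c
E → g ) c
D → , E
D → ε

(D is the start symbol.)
LL(1) parsing maintains a stack (initially the start symbol over $) and the input. At each step: if the stack top is a terminal, match it against the current input token; if it is a non-terminal N, replace it with the RHS of M[N, lookahead] (the unique production whose predict set contains the lookahead).

Stack is shown with the top on the left.

Stack      Input      Action
----------------------------
D $        g ) c c $  output D → E c
E c $      g ) c c $  output E → g ) c
g ) c c $  g ) c c $  match 'g'
) c c $    ) c c $    match ')'
c c $      c c $      match 'c'
c $        c $        match 'c'
$          $          accept

The string is accepted.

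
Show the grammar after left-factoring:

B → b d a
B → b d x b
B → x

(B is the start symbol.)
B → b d B'
B' → a
B' → x b
B → x

Left-factoring transforms A → αβ₁ | αβ₂ into A → αA' and A' → β₁ | β₂
(α is the longest common prefix among the alternatives). Repeat until
no nonterminal has two alternatives with a common prefix.

Round 1: B has alternatives sharing prefix 'b d'. Introduce B': B → b d B'
  Add: B' → a
  Add: B' → x b

No remaining common prefixes — done.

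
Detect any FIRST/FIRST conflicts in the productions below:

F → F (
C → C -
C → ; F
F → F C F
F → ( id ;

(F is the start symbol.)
Yes. F → F '(' / F → F C F on { '(' }; F → F '(' / F → '(' id ';' on { '(' }; F → F C F / F → '(' id ';' on { '(' }; C → C '-' / C → ';' F on { ';' }

A FIRST/FIRST conflict occurs when two productions N → α and N → β for the same non-terminal have FIRST(α) ∩ FIRST(β) ≠ ∅ (with ε ∈ FIRST of a nullable right-hand side, so two nullable alternatives also conflict).

FIRST sets of the non-terminals at (or reachable through a nullable prefix from) the front of some alternative:
  FIRST(F) = { '(' }
  FIRST(C) = { ';' }

Productions for F:
  F → F (: FIRST = { '(' }
  F → F C F: FIRST = { '(' }
  F → ( id ;: FIRST = { '(' }
Productions for C:
  C → C -: FIRST = { ';' }
  C → ; F: FIRST = { ';' }

Conflict for F: F → F ( and F → F C F
  Overlap: { '(' }
Conflict for F: F → F ( and F → ( id ;
  Overlap: { '(' }
Conflict for F: F → F C F and F → ( id ;
  Overlap: { '(' }
Conflict for C: C → C - and C → ; F
  Overlap: { ';' }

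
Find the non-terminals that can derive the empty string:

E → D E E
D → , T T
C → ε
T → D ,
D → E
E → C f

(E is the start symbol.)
{ 'C' }

A non-terminal is nullable if it can derive ε (the empty string): either it has an ε-production, or it has a production whose right-hand side consists entirely of nullable non-terminals.

ε-productions: C → ε
So C is immediately nullable.
No further non-terminal can be added: every production for the remaining non-terminals contains a terminal or a non-nullable non-terminal.
Nullable = { 'C' }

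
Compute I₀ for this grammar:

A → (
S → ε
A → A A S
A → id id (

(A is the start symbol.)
First, augment the grammar with A' → A
I₀ = CLOSURE({ [A' → . A] }):
  [A' → . A] has the dot before A: add [A → . (], [A → . A A S], [A → . id id (]
No further items can be added.

I₀ = { [A → . (], [A → . A A S], [A → . id id (], [A' → . A] }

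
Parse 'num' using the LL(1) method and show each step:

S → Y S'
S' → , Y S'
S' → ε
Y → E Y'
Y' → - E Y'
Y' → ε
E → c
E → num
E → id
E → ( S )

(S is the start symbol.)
LL(1) parsing maintains a stack (initially the start symbol over $) and the input. At each step: if the stack top is a terminal, match it against the current input token; if it is a non-terminal N, replace it with the RHS of M[N, lookahead] (the unique production whose predict set contains the lookahead).

Stack is shown with the top on the left.

Stack        Input  Action
--------------------------
S $          num $  output S → Y S'
Y S' $       num $  output Y → E Y'
E Y' S' $    num $  output E → num
num Y' S' $  num $  match 'num'
Y' S' $      $      output Y' → ε
S' $         $      output S' → ε
$            $      accept

The string is accepted.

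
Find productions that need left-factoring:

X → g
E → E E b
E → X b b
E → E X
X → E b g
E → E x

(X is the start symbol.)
Left-factoring is needed when two productions for the same non-terminal
share a common prefix on the right-hand side.

Productions for X:
  X → g
  X → E b g
Productions for E:
  E → E E b
  E → X b b
  E → E X
  E → E x

Found common prefix 'E' in productions for E

Answer: Yes, E has productions with common prefix 'E'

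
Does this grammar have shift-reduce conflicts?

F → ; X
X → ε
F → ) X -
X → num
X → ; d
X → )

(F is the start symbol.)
Yes — I1: [X → .] vs [X → . )]; I2: [X → .] vs [X → . )]

Augment with F' → F and build the canonical LR(0) collection (I0 = CLOSURE({[F' → . F]}), then GOTO on every symbol after a dot until no new states appear). It has 11 states:
  I0: { [F → . ) X -], [F → . ; X], [F' → . F] }  — shift
  I1: { [F → ) . X -], [X → . )], [X → . ; d], [X → . num], [X → .] }  — shift, reduce
  I2: { [F → ; . X], [X → . )], [X → . ; d], [X → . num], [X → .] }  — shift, reduce
  I3: { [F' → F .] }  — accept
  I4: { [X → ) .] }  — reduce
  I5: { [X → ; . d] }  — shift
  I6: { [F → ; X .] }  — reduce
  I7: { [X → num .] }  — reduce
  I8: { [X → ; d .] }  — reduce
  I9: { [F → ) X . -] }  — shift
  I10: { [F → ) X - .] }  — reduce

I1 contains reduce item [X → .] and shift items [X → . )], [X → . ; d], [X → . num] — shift-reduce conflict.
I2 contains reduce item [X → .] and shift items [X → . )], [X → . ; d], [X → . num] — shift-reduce conflict.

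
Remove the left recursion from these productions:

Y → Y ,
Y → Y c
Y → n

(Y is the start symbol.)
Y is directly left-recursive. The standard transformation for
  A → A α₁ | ... | A α_m | β₁ | ... | β_n
is
  A  → β₁ A' | ... | β_n A'
  A' → α₁ A' | ... | α_m A' | ε

Y → n becomes Y → n Y'
Y → Y , becomes Y' → , Y'
Y → Y c becomes Y' → c Y'
Add Y' → ε

Resulting grammar:
Y → n Y'
Y' → , Y'
Y' → c Y'
Y' → ε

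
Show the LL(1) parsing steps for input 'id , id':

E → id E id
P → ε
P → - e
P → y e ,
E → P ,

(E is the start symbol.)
LL(1) parsing maintains a stack (initially the start symbol over $) and the input. At each step: if the stack top is a terminal, match it against the current input token; if it is a non-terminal N, replace it with the RHS of M[N, lookahead] (the unique production whose predict set contains the lookahead).

Stack is shown with the top on the left.

Stack      Input      Action
----------------------------
E $        id , id $  output E → id E id
id E id $  id , id $  match 'id'
E id $     , id $     output E → P ,
P , id $   , id $     output P → ε
, id $     , id $     match ','
id $       id $       match 'id'
$          $          accept

The string is accepted.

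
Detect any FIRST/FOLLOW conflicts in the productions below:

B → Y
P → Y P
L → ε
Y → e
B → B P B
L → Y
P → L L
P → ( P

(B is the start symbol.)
Yes. P → Y P with FOLLOW(P) on { 'e' }; L → Y with FOLLOW(L) on { 'e' }

Nullable non-terminals: L, P.
FIRST sets used below: FIRST(Y) = { 'e' }, FIRST(L) = { 'e', ε }

L: nullable alternative(s) L → ε; FOLLOW(L) = { 'e' }
  L → ε: FIRST \ {ε} = { } — this is the only nullable alternative, skip
  L → Y: FIRST \ {ε} = { 'e' } — overlaps FOLLOW(L) on { 'e' }: CONFLICT

P: nullable alternative(s) P → L L; FOLLOW(P) = { 'e' }
  P → Y P: FIRST \ {ε} = { 'e' } — overlaps FOLLOW(P) on { 'e' }: CONFLICT
  P → L L: FIRST \ {ε} = { 'e' } — this is the only nullable alternative, skip
  P → ( P: FIRST \ {ε} = { '(' } — disjoint from FOLLOW(P)

B, Y have no nullable alternative, so no FIRST/FOLLOW check is needed there.

So the grammar has 2 FIRST/FOLLOW conflicts (marked CONFLICT above).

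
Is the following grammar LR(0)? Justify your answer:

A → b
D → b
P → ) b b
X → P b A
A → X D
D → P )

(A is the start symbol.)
A grammar is LR(0) if no state in the canonical LR(0) collection has:
  - both a shift item (dot before a terminal) and a complete item (shift-reduce conflict), or
  - two or more complete items (reduce-reduce conflict; the accept item [A' → A .] counts as a complete item here).

Augment with A' → A and build the canonical LR(0) collection (I0 = CLOSURE({[A' → . A]}), then GOTO on every symbol after a dot until no new states appear). It has 14 states:
  I0: { [A → . X D], [A → . b], [A' → . A], [P → . ) b b], [X → . P b A] }  — shift
  I1: { [P → ) . b b] }  — shift
  I2: { [A' → A .] }  — accept
  I3: { [X → P . b A] }  — shift
  I4: { [A → X . D], [D → . P )], [D → . b], [P → . ) b b] }  — shift
  I5: { [A → b .] }  — reduce
  I6: { [A → X D .] }  — reduce
  I7: { [D → P . )] }  — shift
  I8: { [D → b .] }  — reduce
  I9: { [D → P ) .] }  — reduce
  I10: { [A → . X D], [A → . b], [P → . ) b b], [X → . P b A], [X → P b . A] }  — shift
  I11: { [X → P b A .] }  — reduce
  I12: { [P → ) b . b] }  — shift
  I13: { [P → ) b b .] }  — reduce

Every state is either a pure shift/goto state or contains exactly one complete item and nothing to shift — no conflicts. The grammar is LR(0).

Answer: Yes, the grammar is LR(0)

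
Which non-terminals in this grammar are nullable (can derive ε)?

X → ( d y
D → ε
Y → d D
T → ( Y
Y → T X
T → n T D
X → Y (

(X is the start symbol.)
{ 'D' }

A non-terminal is nullable if it can derive ε (the empty string): either it has an ε-production, or it has a production whose right-hand side consists entirely of nullable non-terminals.

ε-productions: D → ε
So D is immediately nullable.
No further non-terminal can be added: every production for the remaining non-terminals contains a terminal or a non-nullable non-terminal.
Nullable = { 'D' }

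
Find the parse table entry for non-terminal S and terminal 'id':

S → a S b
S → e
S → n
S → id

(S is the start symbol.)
S → id

To find M[S, 'id'], we find productions for S where 'id' is in the predict set (PREDICT(N → α) = (FIRST(α) \ {ε}) ∪ (FOLLOW(N) if α ⇒* ε)).

S → a S b: PREDICT = { 'a' }
S → e: PREDICT = { 'e' }
S → n: PREDICT = { 'n' }
S → id: PREDICT = { 'id' }
  'id' is in predict set, so this production goes in M[S, 'id']

M[S, 'id'] = S → id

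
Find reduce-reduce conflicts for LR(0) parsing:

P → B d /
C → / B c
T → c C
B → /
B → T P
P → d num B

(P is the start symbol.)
No reduce-reduce conflicts

Augment with P' → P and build the canonical LR(0) collection (I0 = CLOSURE({[P' → . P]}), then GOTO on every symbol after a dot until no new states appear). It has 16 states:
  I0: { [B → . /], [B → . T P], [P → . B d /], [P → . d num B], [P' → . P], [T → . c C] }  — shift
  I1: { [B → / .] }  — reduce
  I2: { [P → B . d /] }  — shift
  I3: { [P' → P .] }  — accept
  I4: { [B → . /], [B → . T P], [B → T . P], [P → . B d /], [P → . d num B], [T → . c C] }  — shift
  I5: { [C → . / B c], [T → c . C] }  — shift
  I6: { [P → d . num B] }  — shift
  I7: { [B → . /], [B → . T P], [P → d num . B], [T → . c C] }  — shift
  I8: { [P → d num B .] }  — reduce
  I9: { [B → . /], [B → . T P], [C → / . B c], [T → . c C] }  — shift
  I10: { [T → c C .] }  — reduce
  I11: { [C → / B . c] }  — shift
  I12: { [C → / B c .] }  — reduce
  I13: { [B → T P .] }  — reduce
  I14: { [P → B d . /] }  — shift
  I15: { [P → B d / .] }  — reduce

No state contains more than one complete item.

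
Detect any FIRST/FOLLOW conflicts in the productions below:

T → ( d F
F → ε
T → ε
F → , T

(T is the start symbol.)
No FIRST/FOLLOW conflicts.

Nullable non-terminals: F, T.

F: nullable alternative(s) F → ε; FOLLOW(F) = { $ }
  F → ε: FIRST \ {ε} = { } — this is the only nullable alternative, skip
  F → , T: FIRST \ {ε} = { ',' } — disjoint from FOLLOW(F)

T: nullable alternative(s) T → ε; FOLLOW(T) = { $ }
  T → ( d F: FIRST \ {ε} = { '(' } — disjoint from FOLLOW(T)
  T → ε: FIRST \ {ε} = { } — this is the only nullable alternative, skip

No FIRST/FOLLOW conflicts found.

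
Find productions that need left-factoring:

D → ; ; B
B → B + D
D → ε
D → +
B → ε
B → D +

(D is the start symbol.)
No, left-factoring is not needed

Left-factoring is needed when two productions for the same non-terminal
share a common prefix on the right-hand side.

Productions for D:
  D → ; ; B
  D → ε
  D → +
Productions for B:
  B → B + D
  B → ε
  B → D +

No common prefixes found.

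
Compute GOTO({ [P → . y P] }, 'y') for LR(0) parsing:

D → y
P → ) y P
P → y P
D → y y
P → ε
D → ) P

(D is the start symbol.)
GOTO(I, 'y') = CLOSURE({ [A → αX.β] : [A → α.Xβ] ∈ I, X = 'y' })

Items with dot before 'y', with the dot advanced:
  [P → . y P] → [P → y . P]
Closure of the advanced items:
  [P → y . P] has the dot before P: add [P → . ) y P], [P → . y P], [P → .]

GOTO = { [P → . ) y P], [P → . y P], [P → .], [P → y . P] }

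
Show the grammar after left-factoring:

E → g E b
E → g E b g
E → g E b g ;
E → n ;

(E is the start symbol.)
E → g E b E'
E' → ε
E' → g E''
E'' → ε
E'' → ;
E → n ;

Left-factoring transforms A → αβ₁ | αβ₂ into A → αA' and A' → β₁ | β₂
(α is the longest common prefix among the alternatives). Repeat until
no nonterminal has two alternatives with a common prefix.

Round 1: E has alternatives sharing prefix 'g E b'. Introduce E': E → g E b E'
  Add: E' → ε
  Add: E' → g
  Add: E' → g ;

Round 2: E' has alternatives sharing prefix 'g'. Introduce E'': E' → g E''
  Add: E'' → ε
  Add: E'' → ;

No remaining common prefixes — done.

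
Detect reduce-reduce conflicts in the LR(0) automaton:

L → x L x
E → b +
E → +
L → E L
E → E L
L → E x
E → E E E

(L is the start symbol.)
Yes — I10: [E → E L .] vs [L → E L .]

Augment with L' → L and build the canonical LR(0) collection (I0 = CLOSURE({[L' → . L]}), then GOTO on every symbol after a dot until no new states appear). It has 13 states:
  I0: { [E → . +], [E → . E E E], [E → . E L], [E → . b +], [L → . E L], [L → . E x], [L → . x L x], [L' → . L] }  — shift
  I1: { [E → + .] }  — reduce
  I2: { [E → . +], [E → . E E E], [E → . E L], [E → . b +], [E → E . E E], [E → E . L], [L → . E L], [L → . E x], [L → . x L x], [L → E . L], [L → E . x] }  — shift
  I3: { [L' → L .] }  — accept
  I4: { [E → b . +] }  — shift
  I5: { [E → . +], [E → . E E E], [E → . E L], [E → . b +], [L → . E L], [L → . E x], [L → . x L x], [L → x . L x] }  — shift
  I6: { [L → x L . x] }  — shift
  I7: { [L → x L x .] }  — reduce
  I8: { [E → b + .] }  — reduce
  I9: { [E → . +], [E → . E E E], [E → . E L], [E → . b +], [E → E . E E], [E → E . L], [E → E E . E], [L → . E L], [L → . E x], [L → . x L x], [L → E . L], [L → E . x] }  — shift
  I10: { [E → E L .], [L → E L .] }  — 2 reduces
  I11: { [E → . +], [E → . E E E], [E → . E L], [E → . b +], [L → . E L], [L → . E x], [L → . x L x], [L → E x .], [L → x . L x] }  — shift, reduce
  I12: { [E → . +], [E → . E E E], [E → . E L], [E → . b +], [E → E . E E], [E → E . L], [E → E E . E], [E → E E E .], [L → . E L], [L → . E x], [L → . x L x], [L → E . L], [L → E . x] }  — shift, reduce

I10 contains complete items [E → E L .], [L → E L .] — reduce-reduce conflict.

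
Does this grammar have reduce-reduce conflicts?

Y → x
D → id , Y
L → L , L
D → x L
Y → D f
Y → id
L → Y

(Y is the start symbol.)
A reduce-reduce conflict occurs when an LR(0) state has two complete items [A → α .] and [B → β .] — both call for a reduction, and with no lookahead the parser cannot choose between them.

Augment with Y' → Y and build the canonical LR(0) collection (I0 = CLOSURE({[Y' → . Y]}), then GOTO on every symbol after a dot until no new states appear). It has 12 states:
  I0: { [D → . id , Y], [D → . x L], [Y → . D f], [Y → . id], [Y → . x], [Y' → . Y] }  — shift
  I1: { [Y → D . f] }  — shift
  I2: { [Y' → Y .] }  — accept
  I3: { [D → id . , Y], [Y → id .] }  — shift, reduce
  I4: { [D → . id , Y], [D → . x L], [D → x . L], [L → . L , L], [L → . Y], [Y → . D f], [Y → . id], [Y → . x], [Y → x .] }  — shift, reduce
  I5: { [D → x L .], [L → L . , L] }  — shift, reduce
  I6: { [L → Y .] }  — reduce
  I7: { [D → . id , Y], [D → . x L], [L → . L , L], [L → . Y], [L → L , . L], [Y → . D f], [Y → . id], [Y → . x] }  — shift
  I8: { [L → L , L .], [L → L . , L] }  — shift, reduce
  I9: { [D → . id , Y], [D → . x L], [D → id , . Y], [Y → . D f], [Y → . id], [Y → . x] }  — shift
  I10: { [D → id , Y .] }  — reduce
  I11: { [Y → D f .] }  — reduce

No state contains more than one complete item.

Answer: No reduce-reduce conflicts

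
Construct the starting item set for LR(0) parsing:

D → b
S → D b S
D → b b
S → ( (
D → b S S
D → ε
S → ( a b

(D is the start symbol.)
First, augment the grammar with D' → D
I₀ = CLOSURE({ [D' → . D] }):
  [D' → . D] has the dot before D: add [D → . b], [D → . b b], [D → . b S S], [D → .]
No further items can be added.

I₀ = { [D → . b S S], [D → . b b], [D → . b], [D → .], [D' → . D] }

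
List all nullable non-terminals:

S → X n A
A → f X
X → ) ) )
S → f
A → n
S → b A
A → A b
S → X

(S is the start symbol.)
None

There are no ε-productions, so no non-terminal can derive ε.
No non-terminals are nullable.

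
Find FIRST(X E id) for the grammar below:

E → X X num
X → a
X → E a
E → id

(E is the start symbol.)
{ 'a', 'id' }

FIRST sets of the non-terminals involved (from the grammar, by fixed-point iteration):
  FIRST(X) = { 'a', 'id' }

To compute FIRST(X E id), process the symbols left to right:
Symbol X is a non-terminal. Add FIRST(X) \ {ε} = { 'a', 'id' }
X is not nullable (ε ∉ FIRST(X)), so stop here.
FIRST(X E id) = { 'a', 'id' }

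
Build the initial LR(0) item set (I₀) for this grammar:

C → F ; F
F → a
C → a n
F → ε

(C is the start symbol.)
{ [C → . F ; F], [C → . a n], [C' → . C], [F → . a], [F → .] }

First, augment the grammar with C' → C
I₀ = CLOSURE({ [C' → . C] }):
  [C' → . C] has the dot before C: add [C → . F ; F], [C → . a n]
  [C → . F ; F] has the dot before F: add [F → . a], [F → .]
No further items can be added.

I₀ = { [C → . F ; F], [C → . a n], [C' → . C], [F → . a], [F → .] }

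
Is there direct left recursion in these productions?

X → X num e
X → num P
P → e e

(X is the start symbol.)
Direct left recursion occurs when N → N α for some non-terminal N (the right-hand side begins with the left-hand side itself).

X → X num e: LEFT RECURSIVE (starts with X)
X → num P: starts with num
P → e e: starts with e

The grammar has direct left recursion on: X.

Answer: Yes, X is left-recursive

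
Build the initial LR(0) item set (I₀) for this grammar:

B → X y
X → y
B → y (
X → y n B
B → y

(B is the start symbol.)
{ [B → . X y], [B → . y (], [B → . y], [B' → . B], [X → . y n B], [X → . y] }

First, augment the grammar with B' → B
I₀ = CLOSURE({ [B' → . B] }):
  [B' → . B] has the dot before B: add [B → . X y], [B → . y (], [B → . y]
  [B → . X y] has the dot before X: add [X → . y], [X → . y n B]
No further items can be added.

I₀ = { [B → . X y], [B → . y (], [B → . y], [B' → . B], [X → . y n B], [X → . y] }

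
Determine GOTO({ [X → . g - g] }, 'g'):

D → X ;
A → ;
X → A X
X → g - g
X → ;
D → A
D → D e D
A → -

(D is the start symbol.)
{ [X → g . - g] }

GOTO(I, 'g') = CLOSURE({ [A → αX.β] : [A → α.Xβ] ∈ I, X = 'g' })

Items with dot before 'g', with the dot advanced:
  [X → . g - g] → [X → g . - g]
Closure adds nothing (no advanced item has the dot before a non-terminal).

GOTO = { [X → g . - g] }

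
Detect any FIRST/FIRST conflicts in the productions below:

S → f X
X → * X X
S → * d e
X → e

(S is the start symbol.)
A FIRST/FIRST conflict occurs when two productions N → α and N → β for the same non-terminal have FIRST(α) ∩ FIRST(β) ≠ ∅ (with ε ∈ FIRST of a nullable right-hand side, so two nullable alternatives also conflict).

Productions for S:
  S → f X: FIRST = { 'f' }
  S → * d e: FIRST = { '*' }
Productions for X:
  X → * X X: FIRST = { '*' }
  X → e: FIRST = { 'e' }

All alternatives of each non-terminal have pairwise disjoint FIRST sets.

Answer: No FIRST/FIRST conflicts.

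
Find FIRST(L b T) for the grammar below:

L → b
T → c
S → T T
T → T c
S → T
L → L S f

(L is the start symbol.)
{ 'b' }

FIRST sets of the non-terminals involved (from the grammar, by fixed-point iteration):
  FIRST(L) = { 'b' }

To compute FIRST(L b T), process the symbols left to right:
Symbol L is a non-terminal. Add FIRST(L) \ {ε} = { 'b' }
L is not nullable (ε ∉ FIRST(L)), so stop here.
FIRST(L b T) = { 'b' }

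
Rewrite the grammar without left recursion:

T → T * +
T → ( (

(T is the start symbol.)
T is directly left-recursive. The standard transformation for
  A → A α₁ | ... | A α_m | β₁ | ... | β_n
is
  A  → β₁ A' | ... | β_n A'
  A' → α₁ A' | ... | α_m A' | ε

T → ( ( becomes T → ( ( T'
T → T * + becomes T' → * + T'
Add T' → ε

Resulting grammar:
T → ( ( T'
T' → * + T'
T' → ε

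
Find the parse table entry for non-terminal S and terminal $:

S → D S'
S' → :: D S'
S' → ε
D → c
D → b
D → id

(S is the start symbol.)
Empty (error entry)

To find M[S, $], we find productions for S where $ is in the predict set (PREDICT(N → α) = (FIRST(α) \ {ε}) ∪ (FOLLOW(N) if α ⇒* ε)).

Relevant sets:
  FIRST(D) = { 'b', 'c', 'id' }

S → D S': PREDICT = { 'b', 'c', 'id' }

M[S, $] is empty (no production applies)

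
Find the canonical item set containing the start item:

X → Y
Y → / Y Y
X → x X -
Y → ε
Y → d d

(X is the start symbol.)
{ [X → . Y], [X → . x X -], [X' → . X], [Y → . / Y Y], [Y → . d d], [Y → .] }

First, augment the grammar with X' → X
I₀ = CLOSURE({ [X' → . X] }):
  [X' → . X] has the dot before X: add [X → . Y], [X → . x X -]
  [X → . Y] has the dot before Y: add [Y → . / Y Y], [Y → .], [Y → . d d]
No further items can be added.

I₀ = { [X → . Y], [X → . x X -], [X' → . X], [Y → . / Y Y], [Y → . d d], [Y → .] }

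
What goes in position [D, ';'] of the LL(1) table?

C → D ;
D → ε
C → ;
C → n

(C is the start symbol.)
To find M[D, ';'], we find productions for D where ';' is in the predict set (PREDICT(N → α) = (FIRST(α) \ {ε}) ∪ (FOLLOW(N) if α ⇒* ε)).

Relevant sets:
  FOLLOW(D) = { ';' }

D → ε: PREDICT = { ';' }
  ';' is in predict set, so this production goes in M[D, ';']

M[D, ';'] = D → ε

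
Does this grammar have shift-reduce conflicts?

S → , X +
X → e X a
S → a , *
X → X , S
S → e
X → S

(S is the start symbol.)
Yes — I9: [S → e .] vs [S → . , X +]

A shift-reduce conflict occurs when an LR(0) state has both:
  - a complete (reduce) item [A → α .] (dot at the end), and
  - a shift item [B → β . c γ] (dot before a terminal).

Augment with S' → S and build the canonical LR(0) collection (I0 = CLOSURE({[S' → . S]}), then GOTO on every symbol after a dot until no new states appear). It has 15 states:
  I0: { [S → . , X +], [S → . a , *], [S → . e], [S' → . S] }  — shift
  I1: { [S → , . X +], [S → . , X +], [S → . a , *], [S → . e], [X → . S], [X → . X , S], [X → . e X a] }  — shift
  I2: { [S' → S .] }  — accept
  I3: { [S → a . , *] }  — shift
  I4: { [S → e .] }  — reduce
  I5: { [S → a , . *] }  — shift
  I6: { [S → a , * .] }  — reduce
  I7: { [X → S .] }  — reduce
  I8: { [S → , X . +], [X → X . , S] }  — shift
  I9: { [S → . , X +], [S → . a , *], [S → . e], [S → e .], [X → . S], [X → . X , S], [X → . e X a], [X → e . X a] }  — shift, reduce
  I10: { [X → X . , S], [X → e X . a] }  — shift
  I11: { [S → . , X +], [S → . a , *], [S → . e], [X → X , . S] }  — shift
  I12: { [X → e X a .] }  — reduce
  I13: { [X → X , S .] }  — reduce
  I14: { [S → , X + .] }  — reduce

I9 contains reduce item [S → e .] and shift items [S → . , X +], [S → . a , *], [S → . e], [X → . e X a] — shift-reduce conflict.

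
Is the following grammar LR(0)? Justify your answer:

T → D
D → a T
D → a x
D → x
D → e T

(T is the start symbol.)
Augment with T' → T and build the canonical LR(0) collection (I0 = CLOSURE({[T' → . T]}), then GOTO on every symbol after a dot until no new states appear). It has 9 states:
  I0: { [D → . a T], [D → . a x], [D → . e T], [D → . x], [T → . D], [T' → . T] }  — shift
  I1: { [T → D .] }  — reduce
  I2: { [T' → T .] }  — accept
  I3: { [D → . a T], [D → . a x], [D → . e T], [D → . x], [D → a . T], [D → a . x], [T → . D] }  — shift
  I4: { [D → . a T], [D → . a x], [D → . e T], [D → . x], [D → e . T], [T → . D] }  — shift
  I5: { [D → x .] }  — reduce
  I6: { [D → e T .] }  — reduce
  I7: { [D → a T .] }  — reduce
  I8: { [D → a x .], [D → x .] }  — 2 reduces

Conflict in state I8:
  Reduce-reduce conflict: [D → a x .] and [D → x .]
So the grammar is NOT LR(0).

Answer: No. Reduce-reduce conflict: [D → a x .] and [D → x .]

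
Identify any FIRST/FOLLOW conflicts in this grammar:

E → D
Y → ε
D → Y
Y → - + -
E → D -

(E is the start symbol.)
Yes. Y → '-' '+' '-' with FOLLOW(Y) on { '-' }

Nullable non-terminals: D, E, Y.
FIRST sets used below: FIRST(D) = { '-', ε }
D has a nullable alternative but only one production, so nothing to check.

E: nullable alternative(s) E → D; FOLLOW(E) = { $ }
  E → D: FIRST \ {ε} = { '-' } — this is the only nullable alternative, skip
  E → D -: FIRST \ {ε} = { '-' } — disjoint from FOLLOW(E)

Y: nullable alternative(s) Y → ε; FOLLOW(Y) = { $, '-' }
  Y → ε: FIRST \ {ε} = { } — this is the only nullable alternative, skip
  Y → - + -: FIRST \ {ε} = { '-' } — overlaps FOLLOW(Y) on { '-' }: CONFLICT

So the grammar has 1 FIRST/FOLLOW conflict (marked CONFLICT above).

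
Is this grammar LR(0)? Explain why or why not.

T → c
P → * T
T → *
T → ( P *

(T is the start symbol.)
Yes, the grammar is LR(0)

A grammar is LR(0) if no state in the canonical LR(0) collection has:
  - both a shift item (dot before a terminal) and a complete item (shift-reduce conflict), or
  - two or more complete items (reduce-reduce conflict; the accept item [T' → T .] counts as a complete item here).

Augment with T' → T and build the canonical LR(0) collection (I0 = CLOSURE({[T' → . T]}), then GOTO on every symbol after a dot until no new states appear). It has 9 states:
  I0: { [T → . ( P *], [T → . *], [T → . c], [T' → . T] }  — shift
  I1: { [P → . * T], [T → ( . P *] }  — shift
  I2: { [T → * .] }  — reduce
  I3: { [T' → T .] }  — accept
  I4: { [T → c .] }  — reduce
  I5: { [P → * . T], [T → . ( P *], [T → . *], [T → . c] }  — shift
  I6: { [T → ( P . *] }  — shift
  I7: { [T → ( P * .] }  — reduce
  I8: { [P → * T .] }  — reduce

Every state is either a pure shift/goto state or contains exactly one complete item and nothing to shift — no conflicts. The grammar is LR(0).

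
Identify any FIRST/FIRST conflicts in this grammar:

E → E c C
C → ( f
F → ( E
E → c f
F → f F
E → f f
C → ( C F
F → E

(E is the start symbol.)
Yes. E → E c C / E → c f on { 'c' }; E → E c C / E → f f on { 'f' }; C → '(' f / C → '(' C F on { '(' }; F → f F / F → E on { 'f' }

A FIRST/FIRST conflict occurs when two productions N → α and N → β for the same non-terminal have FIRST(α) ∩ FIRST(β) ≠ ∅ (with ε ∈ FIRST of a nullable right-hand side, so two nullable alternatives also conflict).

FIRST sets of the non-terminals at (or reachable through a nullable prefix from) the front of some alternative:
  FIRST(E) = { 'c', 'f' }

Productions for E:
  E → E c C: FIRST = { 'c', 'f' }
  E → c f: FIRST = { 'c' }
  E → f f: FIRST = { 'f' }
Productions for C:
  C → ( f: FIRST = { '(' }
  C → ( C F: FIRST = { '(' }
Productions for F:
  F → ( E: FIRST = { '(' }
  F → f F: FIRST = { 'f' }
  F → E: FIRST = { 'c', 'f' }

Conflict for E: E → E c C and E → c f
  Overlap: { 'c' }
Conflict for E: E → E c C and E → f f
  Overlap: { 'f' }
Conflict for C: C → ( f and C → ( C F
  Overlap: { '(' }
Conflict for F: F → f F and F → E
  Overlap: { 'f' }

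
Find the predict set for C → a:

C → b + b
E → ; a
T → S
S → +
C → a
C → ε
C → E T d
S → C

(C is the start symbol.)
PREDICT(C → a) = (FIRST(RHS) \ {ε}) ∪ (FOLLOW(C) if ε ∈ FIRST(RHS), i.e. RHS ⇒* ε)
FIRST(a) = { 'a' }
ε ∉ FIRST(a), so FOLLOW(C) is not added.
PREDICT(C → a) = { 'a' }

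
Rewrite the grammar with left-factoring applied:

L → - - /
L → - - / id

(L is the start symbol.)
L → - - / L'
L' → ε
L' → id

Left-factoring transforms A → αβ₁ | αβ₂ into A → αA' and A' → β₁ | β₂
(α is the longest common prefix among the alternatives). Repeat until
no nonterminal has two alternatives with a common prefix.

Round 1: L has alternatives sharing prefix '- - /'. Introduce L': L → - - / L'
  Add: L' → ε
  Add: L' → id

No remaining common prefixes — done.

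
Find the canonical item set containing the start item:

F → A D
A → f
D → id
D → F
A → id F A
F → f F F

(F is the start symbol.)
First, augment the grammar with F' → F
I₀ = CLOSURE({ [F' → . F] }):
  [F' → . F] has the dot before F: add [F → . A D], [F → . f F F]
  [F → . A D] has the dot before A: add [A → . f], [A → . id F A]
No further items can be added.

I₀ = { [A → . f], [A → . id F A], [F → . A D], [F → . f F F], [F' → . F] }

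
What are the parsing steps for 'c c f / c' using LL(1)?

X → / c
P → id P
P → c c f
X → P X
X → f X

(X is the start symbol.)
Stack is shown with the top on the left.

Stack      Input        Action
------------------------------
X $        c c f / c $  output X → P X
P X $      c c f / c $  output P → c c f
c c f X $  c c f / c $  match 'c'
c f X $    c f / c $    match 'c'
f X $      f / c $      match 'f'
X $        / c $        output X → / c
/ c $      / c $        match '/'
c $        c $          match 'c'
$          $            accept

The string is accepted.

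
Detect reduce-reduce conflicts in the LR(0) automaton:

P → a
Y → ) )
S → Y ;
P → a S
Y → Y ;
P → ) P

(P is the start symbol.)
A reduce-reduce conflict occurs when an LR(0) state has two complete items [A → α .] and [B → β .] — both call for a reduction, and with no lookahead the parser cannot choose between them.

Augment with P' → P and build the canonical LR(0) collection (I0 = CLOSURE({[P' → . P]}), then GOTO on every symbol after a dot until no new states appear). It has 10 states:
  I0: { [P → . ) P], [P → . a S], [P → . a], [P' → . P] }  — shift
  I1: { [P → ) . P], [P → . ) P], [P → . a S], [P → . a] }  — shift
  I2: { [P' → P .] }  — accept
  I3: { [P → a . S], [P → a .], [S → . Y ;], [Y → . ) )], [Y → . Y ;] }  — shift, reduce
  I4: { [Y → ) . )] }  — shift
  I5: { [P → a S .] }  — reduce
  I6: { [S → Y . ;], [Y → Y . ;] }  — shift
  I7: { [S → Y ; .], [Y → Y ; .] }  — 2 reduces
  I8: { [Y → ) ) .] }  — reduce
  I9: { [P → ) P .] }  — reduce

I7 contains complete items [S → Y ; .], [Y → Y ; .] — reduce-reduce conflict.

Answer: Yes — I7: [S → Y ; .] vs [Y → Y ; .]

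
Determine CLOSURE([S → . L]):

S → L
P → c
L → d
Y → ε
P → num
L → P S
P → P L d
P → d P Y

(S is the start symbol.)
{ [L → . P S], [L → . d], [P → . P L d], [P → . c], [P → . d P Y], [P → . num], [S → . L] }

To compute CLOSURE, for each item [A → α.Bβ] where B is a non-terminal, add [B → .γ] for all productions B → γ; repeat for the newly added items until nothing changes.

Start with: [S → . L]
  [S → . L] has the dot before L: add [L → . d], [L → . P S]
  [L → . P S] has the dot before P: add [P → . c], [P → . num], [P → . P L d], [P → . d P Y]
No further items can be added.

CLOSURE = { [L → . P S], [L → . d], [P → . P L d], [P → . c], [P → . d P Y], [P → . num], [S → . L] }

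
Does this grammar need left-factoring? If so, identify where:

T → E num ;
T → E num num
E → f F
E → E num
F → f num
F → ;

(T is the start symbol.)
Left-factoring is needed when two productions for the same non-terminal
share a common prefix on the right-hand side.

Productions for T:
  T → E num ;
  T → E num num
Productions for E:
  E → f F
  E → E num
Productions for F:
  F → f num
  F → ;

Found common prefix 'E num' in productions for T

Answer: Yes, T has productions with common prefix 'E num'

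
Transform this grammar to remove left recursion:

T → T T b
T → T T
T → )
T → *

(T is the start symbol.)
T → ) T'
T → * T'
T' → T b T'
T' → T T'
T' → ε

T is directly left-recursive. The standard transformation for
  A → A α₁ | ... | A α_m | β₁ | ... | β_n
is
  A  → β₁ A' | ... | β_n A'
  A' → α₁ A' | ... | α_m A' | ε

T → ) becomes T → ) T'
T → * becomes T → * T'
T → T T b becomes T' → T b T'
T → T T becomes T' → T T'
Add T' → ε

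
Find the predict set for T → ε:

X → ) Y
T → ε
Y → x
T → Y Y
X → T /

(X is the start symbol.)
{ '/' }

PREDICT(T → ε) = (FIRST(RHS) \ {ε}) ∪ (FOLLOW(T) if ε ∈ FIRST(RHS), i.e. RHS ⇒* ε)
The right-hand side is ε (FIRST(ε) = { ε }), so the predict set is FOLLOW(T) = { '/' }
PREDICT(T → ε) = { '/' }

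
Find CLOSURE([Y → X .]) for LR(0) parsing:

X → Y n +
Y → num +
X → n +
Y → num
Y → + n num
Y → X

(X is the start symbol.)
To compute CLOSURE, for each item [A → α.Bβ] where B is a non-terminal, add [B → .γ] for all productions B → γ; repeat for the newly added items until nothing changes.

Start with: [Y → X .]
The dot is at the end, so nothing is added.

CLOSURE = { [Y → X .] }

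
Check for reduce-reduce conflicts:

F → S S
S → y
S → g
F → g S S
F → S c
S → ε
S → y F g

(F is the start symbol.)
Yes — I3: [S → .] vs [S → g .]; I4: [S → .] vs [S → y .]

A reduce-reduce conflict occurs when an LR(0) state has two complete items [A → α .] and [B → β .] — both call for a reduction, and with no lookahead the parser cannot choose between them.

Augment with F' → F and build the canonical LR(0) collection (I0 = CLOSURE({[F' → . F]}), then GOTO on every symbol after a dot until no new states appear). It has 12 states:
  I0: { [F → . S S], [F → . S c], [F → . g S S], [F' → . F], [S → . g], [S → . y F g], [S → . y], [S → .] }  — shift, reduce
  I1: { [F' → F .] }  — accept
  I2: { [F → S . S], [F → S . c], [S → . g], [S → . y F g], [S → . y], [S → .] }  — shift, reduce
  I3: { [F → g . S S], [S → . g], [S → . y F g], [S → . y], [S → .], [S → g .] }  — shift, 2 reduces
  I4: { [F → . S S], [F → . S c], [F → . g S S], [S → . g], [S → . y F g], [S → . y], [S → .], [S → y . F g], [S → y .] }  — shift, 2 reduces
  I5: { [S → y F . g] }  — shift
  I6: { [S → y F g .] }  — reduce
  I7: { [F → g S . S], [S → . g], [S → . y F g], [S → . y], [S → .] }  — shift, reduce
  I8: { [S → g .] }  — reduce
  I9: { [F → g S S .] }  — reduce
  I10: { [F → S S .] }  — reduce
  I11: { [F → S c .] }  — reduce

I3 contains complete items [S → .], [S → g .] — reduce-reduce conflict.
I4 contains complete items [S → .], [S → y .] — reduce-reduce conflict.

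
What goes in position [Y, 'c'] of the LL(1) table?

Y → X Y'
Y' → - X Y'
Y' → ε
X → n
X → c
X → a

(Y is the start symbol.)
To find M[Y, 'c'], we find productions for Y where 'c' is in the predict set (PREDICT(N → α) = (FIRST(α) \ {ε}) ∪ (FOLLOW(N) if α ⇒* ε)).

Relevant sets:
  FIRST(X) = { 'a', 'c', 'n' }

Y → X Y': PREDICT = { 'a', 'c', 'n' }
  'c' is in predict set, so this production goes in M[Y, 'c']

M[Y, 'c'] = Y → X Y'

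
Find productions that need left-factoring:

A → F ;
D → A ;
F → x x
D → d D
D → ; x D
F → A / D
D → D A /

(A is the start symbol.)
No, left-factoring is not needed

Left-factoring is needed when two productions for the same non-terminal
share a common prefix on the right-hand side.

Productions for D:
  D → A ;
  D → d D
  D → ; x D
  D → D A /
Productions for F:
  F → x x
  F → A / D

No common prefixes found.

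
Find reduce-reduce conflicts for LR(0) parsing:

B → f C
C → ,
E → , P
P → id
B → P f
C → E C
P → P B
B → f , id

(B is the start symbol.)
Yes — I12: [B → f , id .] vs [P → id .]

A reduce-reduce conflict occurs when an LR(0) state has two complete items [A → α .] and [B → β .] — both call for a reduction, and with no lookahead the parser cannot choose between them.

Augment with B' → B and build the canonical LR(0) collection (I0 = CLOSURE({[B' → . B]}), then GOTO on every symbol after a dot until no new states appear). It has 14 states:
  I0: { [B → . P f], [B → . f , id], [B → . f C], [B' → . B], [P → . P B], [P → . id] }  — shift
  I1: { [B' → B .] }  — accept
  I2: { [B → . P f], [B → . f , id], [B → . f C], [B → P . f], [P → . P B], [P → . id], [P → P . B] }  — shift
  I3: { [B → f . , id], [B → f . C], [C → . ,], [C → . E C], [E → . , P] }  — shift
  I4: { [P → id .] }  — reduce
  I5: { [B → f , . id], [C → , .], [E → , . P], [P → . P B], [P → . id] }  — shift, reduce
  I6: { [B → f C .] }  — reduce
  I7: { [C → . ,], [C → . E C], [C → E . C], [E → . , P] }  — shift
  I8: { [C → , .], [E → , . P], [P → . P B], [P → . id] }  — shift, reduce
  I9: { [C → E C .] }  — reduce
  I10: { [B → . P f], [B → . f , id], [B → . f C], [E → , P .], [P → . P B], [P → . id], [P → P . B] }  — shift, reduce
  I11: { [P → P B .] }  — reduce
  I12: { [B → f , id .], [P → id .] }  — 2 reduces
  I13: { [B → P f .], [B → f . , id], [B → f . C], [C → . ,], [C → . E C], [E → . , P] }  — shift, reduce

I12 contains complete items [B → f , id .], [P → id .] — reduce-reduce conflict.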